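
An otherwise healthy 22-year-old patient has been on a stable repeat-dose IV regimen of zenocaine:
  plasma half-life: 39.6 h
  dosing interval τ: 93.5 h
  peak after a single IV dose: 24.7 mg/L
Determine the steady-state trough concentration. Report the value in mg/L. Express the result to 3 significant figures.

k = ln2 / t½ = 0.693147 / 39.6 = 0.01750 h⁻¹
e^(−kτ) = e^(−0.01750 × 93.5) = 0.1947
Accumulation ratio R = 1 / (1 − e^(−kτ)) = 1 / (1 − 0.1947) = 1.242
Steady-state trough = C₀ × R × e^(−kτ) = 24.7 × 1.242 × 0.1947 = 5.973 mg/L

5.97 mg/L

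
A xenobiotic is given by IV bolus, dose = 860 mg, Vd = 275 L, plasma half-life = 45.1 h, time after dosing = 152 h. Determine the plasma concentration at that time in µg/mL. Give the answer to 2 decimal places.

0.30 µg/mL

C₀ = Dose / Vd = 860.0 / 275 = 3.127 mg/L
k = ln2 / t½ = 0.693147 / 45.1 = 0.01537 h⁻¹
C = C₀ · e^(−k·t) = 3.127 × e^(−0.01537 × 152)
  = 3.127 × 0.09669 = 0.3023 mg/L
(0.3023 mg/L = 0.3023 µg/mL)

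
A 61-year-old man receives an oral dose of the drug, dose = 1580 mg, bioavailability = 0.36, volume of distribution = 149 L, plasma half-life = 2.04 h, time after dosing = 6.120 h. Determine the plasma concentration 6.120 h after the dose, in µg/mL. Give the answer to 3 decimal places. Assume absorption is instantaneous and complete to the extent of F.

0.477 µg/mL

Amount reaching circulation = F × Dose = 0.36 × 1580 = 568.8 mg
C₀ = F·Dose / Vd = 568.8 / 149 = 3.817 mg/L
k = ln2 / t½ = 0.693147 / 2.04 = 0.3398 h⁻¹
t / t½ = 6.120 / 2.04 = 3 half-lives
C = C₀ × (1/2)^3 = 3.817 × 0.1250 = 0.4771 mg/L
(0.4771 mg/L = 0.4771 µg/mL)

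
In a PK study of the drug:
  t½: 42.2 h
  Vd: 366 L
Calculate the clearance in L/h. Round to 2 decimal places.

6.01 L/h

k = ln2 / t½ = 0.693147 / 42.2 = 0.01643 h⁻¹
CL = k × Vd = 0.01643 × 366 = 6.013 L/h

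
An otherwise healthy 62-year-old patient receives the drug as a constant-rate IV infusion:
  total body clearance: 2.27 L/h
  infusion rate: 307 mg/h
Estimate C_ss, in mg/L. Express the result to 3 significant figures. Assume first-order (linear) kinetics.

At steady state Css = R₀ / CL = 307 / 2.270 = 135.2 mg/L

135 mg/L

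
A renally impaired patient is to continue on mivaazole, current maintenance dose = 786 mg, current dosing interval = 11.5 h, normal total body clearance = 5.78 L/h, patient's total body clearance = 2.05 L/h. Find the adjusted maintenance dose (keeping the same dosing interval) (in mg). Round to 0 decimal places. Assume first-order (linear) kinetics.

279 mg

To keep the same average steady-state level, dosing rate must scale with clearance.
CL ratio = 2.05 / 5.78 = 0.3547
New dose (same interval) = 786 × 0.3547 = 278.8 mg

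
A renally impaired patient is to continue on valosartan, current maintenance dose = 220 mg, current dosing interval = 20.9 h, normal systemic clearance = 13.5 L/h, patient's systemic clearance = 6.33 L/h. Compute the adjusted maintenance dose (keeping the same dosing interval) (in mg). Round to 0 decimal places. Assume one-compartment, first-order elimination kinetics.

103 mg

To keep the same average steady-state level, dosing rate must scale with clearance.
CL ratio = 6.33 / 13.5 = 0.4689
New dose (same interval) = 220 × 0.4689 = 103.2 mg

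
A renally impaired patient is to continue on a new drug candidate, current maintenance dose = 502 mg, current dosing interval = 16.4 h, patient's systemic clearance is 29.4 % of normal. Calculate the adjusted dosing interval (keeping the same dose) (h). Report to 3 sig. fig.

55.8 h

To keep the same average steady-state level, dosing rate must scale with clearance.
CL ratio = 29.4 / 100 = 0.2940
New interval (same dose) = 16.4 / 0.2940 = 55.78 h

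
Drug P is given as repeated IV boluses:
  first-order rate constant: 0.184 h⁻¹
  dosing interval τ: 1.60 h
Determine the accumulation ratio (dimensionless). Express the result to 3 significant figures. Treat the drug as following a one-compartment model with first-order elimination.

e^(−kτ) = e^(−0.1840 × 1.60) = 0.7450
Accumulation ratio R = 1 / (1 − e^(−kτ)) = 1 / (1 − 0.7450) = 3.922

3.92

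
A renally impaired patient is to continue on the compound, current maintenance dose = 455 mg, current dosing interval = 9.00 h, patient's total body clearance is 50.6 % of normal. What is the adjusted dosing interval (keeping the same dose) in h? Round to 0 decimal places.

18 h

To keep the same average steady-state level, dosing rate must scale with clearance.
CL ratio = 50.6 / 100 = 0.5060
New interval (same dose) = 9.00 / 0.5060 = 17.79 h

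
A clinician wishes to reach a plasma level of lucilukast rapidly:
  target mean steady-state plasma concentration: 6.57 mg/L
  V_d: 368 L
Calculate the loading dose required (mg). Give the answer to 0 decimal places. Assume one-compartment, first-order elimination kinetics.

2418 mg

LD = Css × Vd = 6.57 × 368 = 2418 mg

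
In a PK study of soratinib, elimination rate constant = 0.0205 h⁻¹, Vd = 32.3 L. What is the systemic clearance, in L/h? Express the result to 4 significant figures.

CL = k × Vd = 0.0205 × 32.3 = 0.6622 L/h

0.6622 L/h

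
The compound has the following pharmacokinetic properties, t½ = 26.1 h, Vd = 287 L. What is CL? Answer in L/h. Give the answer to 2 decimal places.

7.62 L/h

k = ln2 / t½ = 0.693147 / 26.1 = 0.02656 h⁻¹
CL = k × Vd = 0.02656 × 287 = 7.623 L/h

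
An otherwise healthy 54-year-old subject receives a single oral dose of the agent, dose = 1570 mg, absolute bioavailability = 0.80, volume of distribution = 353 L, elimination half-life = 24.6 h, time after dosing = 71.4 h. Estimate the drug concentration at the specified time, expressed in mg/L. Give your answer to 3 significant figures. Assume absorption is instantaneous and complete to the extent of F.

0.476 mg/L

Amount reaching circulation = F × Dose = 0.80 × 1570 = 1256 mg
C₀ = F·Dose / Vd = 1256 / 353 = 3.558 mg/L
k = ln2 / t½ = 0.693147 / 24.6 = 0.02818 h⁻¹
C = C₀ · e^(−k·t) = 3.558 × e^(−0.02818 × 71.4)
  = 3.558 × 0.1337 = 0.4757 mg/L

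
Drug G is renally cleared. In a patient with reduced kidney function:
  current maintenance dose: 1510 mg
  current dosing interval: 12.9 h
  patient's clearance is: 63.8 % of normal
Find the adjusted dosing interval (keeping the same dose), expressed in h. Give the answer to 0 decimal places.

To keep the same average steady-state level, dosing rate must scale with clearance.
CL ratio = 63.8 / 100 = 0.6380
New interval (same dose) = 12.9 / 0.6380 = 20.22 h

20 h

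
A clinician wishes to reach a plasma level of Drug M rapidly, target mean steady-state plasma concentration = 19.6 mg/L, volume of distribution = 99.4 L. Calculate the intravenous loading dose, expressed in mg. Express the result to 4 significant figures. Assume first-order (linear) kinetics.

1948 mg

LD = Css × Vd = 19.6 × 99.4 = 1948 mg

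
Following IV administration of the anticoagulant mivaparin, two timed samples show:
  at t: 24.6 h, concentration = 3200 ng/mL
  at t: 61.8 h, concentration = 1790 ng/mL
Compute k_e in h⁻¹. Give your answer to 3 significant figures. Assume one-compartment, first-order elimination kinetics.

k = ln(C₁/C₂) / (t₂ − t₁) = ln(3200/1790) / (61.8 − 24.6)
  = 0.5809 / 37.20 = 0.01562 h⁻¹

0.0156 h⁻¹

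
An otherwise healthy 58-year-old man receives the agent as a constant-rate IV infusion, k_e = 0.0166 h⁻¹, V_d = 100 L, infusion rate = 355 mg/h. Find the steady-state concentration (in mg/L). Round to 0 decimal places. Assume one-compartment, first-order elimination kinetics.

CL = k × Vd = 0.01660 × 100 = 1.660 L/h
At steady state Css = R₀ / CL = 355 / 1.660 = 213.9 mg/L

214 mg/L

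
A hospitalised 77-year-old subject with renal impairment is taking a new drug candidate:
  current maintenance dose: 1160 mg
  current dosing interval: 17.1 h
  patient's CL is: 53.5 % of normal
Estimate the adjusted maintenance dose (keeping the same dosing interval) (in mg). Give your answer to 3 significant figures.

621 mg

To keep the same average steady-state level, dosing rate must scale with clearance.
CL ratio = 53.5 / 100 = 0.5350
New dose (same interval) = 1160 × 0.5350 = 620.6 mg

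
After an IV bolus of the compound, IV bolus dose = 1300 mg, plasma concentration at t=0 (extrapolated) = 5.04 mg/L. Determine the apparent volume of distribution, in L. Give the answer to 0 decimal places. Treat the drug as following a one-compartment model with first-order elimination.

Vd = Dose / C₀ = 1300 / 5.04 = 257.9 L

258 L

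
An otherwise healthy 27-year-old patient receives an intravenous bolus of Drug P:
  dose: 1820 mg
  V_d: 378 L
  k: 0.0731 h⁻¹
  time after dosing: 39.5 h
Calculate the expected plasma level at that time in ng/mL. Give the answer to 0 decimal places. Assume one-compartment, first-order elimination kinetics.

C₀ = Dose / Vd = 1820 / 378 = 4.815 mg/L
C = C₀ · e^(−k·t) = 4.815 × e^(−0.07310 × 39.5)
  = 4.815 × 0.05572 = 0.2683 mg/L
Convert: 0.2683 mg/L × 1000 = 268.3 ng/mL

268 ng/mL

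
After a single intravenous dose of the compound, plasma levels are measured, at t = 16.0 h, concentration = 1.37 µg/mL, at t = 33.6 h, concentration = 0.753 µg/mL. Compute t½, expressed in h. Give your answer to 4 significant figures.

20.38 h

k = ln(C₁/C₂) / (t₂ − t₁) = ln(1.37/0.753) / (33.6 − 16.0)
  = 0.5985 / 17.60 = 0.03401 h⁻¹
t½ = ln2 / k = 0.693147 / 0.03401 = 20.38 h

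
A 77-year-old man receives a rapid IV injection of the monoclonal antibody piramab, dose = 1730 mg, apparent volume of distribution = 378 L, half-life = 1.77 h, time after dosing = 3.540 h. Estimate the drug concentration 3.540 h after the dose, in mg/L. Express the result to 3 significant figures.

C₀ = Dose / Vd = 1730 / 378 = 4.577 mg/L
k = ln2 / t½ = 0.693147 / 1.77 = 0.3916 h⁻¹
t / t½ = 3.540 / 1.77 = 2 half-lives
C = C₀ × (1/2)^2 = 4.577 × 0.2500 = 1.144 mg/L

1.14 mg/L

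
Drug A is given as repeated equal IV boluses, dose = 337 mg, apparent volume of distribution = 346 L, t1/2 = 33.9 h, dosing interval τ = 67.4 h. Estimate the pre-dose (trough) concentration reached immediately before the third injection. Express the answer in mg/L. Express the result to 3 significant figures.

0.307 mg/L

C₀ per dose = Dose / Vd = 337 / 346 = 0.9740 mg/L
k = ln2 / t½ = 0.693147 / 33.9 = 0.02045 h⁻¹
Fraction remaining after one interval: r = e^(−kτ) = e^(−0.02045 × 67.4) = 0.2520
Before dose 3, 2 doses have been given (aged 1τ, 2τ).
C_trough = C₀ × (r + r²) = 0.9740 × (0.2520 + 0.06350) = 0.3073 mg/L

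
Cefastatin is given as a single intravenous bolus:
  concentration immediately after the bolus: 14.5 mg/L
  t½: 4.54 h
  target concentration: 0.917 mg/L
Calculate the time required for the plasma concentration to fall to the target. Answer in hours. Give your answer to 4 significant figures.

18.08 h

k = ln2 / t½ = 0.693147 / 4.54 = 0.1527 h⁻¹
t = ln(C₀ / C) / k = ln(14.50 / 0.917) / 0.1527
  = ln(15.81) / 0.1527 = 2.761 / 0.1527 = 18.08 h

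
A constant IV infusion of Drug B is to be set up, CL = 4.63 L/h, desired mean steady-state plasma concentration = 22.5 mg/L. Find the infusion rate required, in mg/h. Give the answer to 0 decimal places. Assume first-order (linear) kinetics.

At steady state, infusion rate R₀ = Css × CL = 22.5 × 4.630 = 104.2 mg/h

104 mg/h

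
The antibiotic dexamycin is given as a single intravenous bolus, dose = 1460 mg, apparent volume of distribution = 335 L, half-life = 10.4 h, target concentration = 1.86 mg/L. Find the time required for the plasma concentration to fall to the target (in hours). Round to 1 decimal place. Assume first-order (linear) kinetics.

12.8 h

C₀ = Dose / Vd = 1460 / 335 = 4.358 mg/L
k = ln2 / t½ = 0.693147 / 10.4 = 0.06665 h⁻¹
t = ln(C₀ / C) / k = ln(4.358 / 1.86) / 0.06665
  = ln(2.343) / 0.06665 = 0.8514 / 0.06665 = 12.77 h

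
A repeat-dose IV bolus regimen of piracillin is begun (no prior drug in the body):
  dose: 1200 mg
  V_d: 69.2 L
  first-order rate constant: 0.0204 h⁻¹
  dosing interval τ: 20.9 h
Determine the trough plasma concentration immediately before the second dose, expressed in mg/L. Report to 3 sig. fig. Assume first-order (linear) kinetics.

11.3 mg/L

C₀ per dose = Dose / Vd = 1200 / 69.2 = 17.34 mg/L
Fraction remaining after one interval: r = e^(−kτ) = e^(−0.02040 × 20.9) = 0.6529
Before dose 2, 1 dose has been given (aged 1τ).
C_trough = C₀ × r = 17.34 × 0.6529 = 11.32 mg/L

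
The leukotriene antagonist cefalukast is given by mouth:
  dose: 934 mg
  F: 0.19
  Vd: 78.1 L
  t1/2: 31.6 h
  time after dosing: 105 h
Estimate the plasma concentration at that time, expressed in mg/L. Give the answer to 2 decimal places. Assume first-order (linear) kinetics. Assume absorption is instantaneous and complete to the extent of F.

Amount reaching circulation = F × Dose = 0.19 × 934.0 = 177.5 mg
C₀ = F·Dose / Vd = 177.5 / 78.1 = 2.273 mg/L
k = ln2 / t½ = 0.693147 / 31.6 = 0.02194 h⁻¹
C = C₀ · e^(−k·t) = 2.273 × e^(−0.02194 × 105)
  = 2.273 × 0.09989 = 0.2270 mg/L

0.23 mg/L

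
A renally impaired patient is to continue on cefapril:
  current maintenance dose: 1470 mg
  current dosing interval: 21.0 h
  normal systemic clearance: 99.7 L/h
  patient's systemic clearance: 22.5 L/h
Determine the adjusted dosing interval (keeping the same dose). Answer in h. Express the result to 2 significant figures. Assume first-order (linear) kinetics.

93 h

To keep the same average steady-state level, dosing rate must scale with clearance.
CL ratio = 22.5 / 99.7 = 0.2257
New interval (same dose) = 21.0 / 0.2257 = 93.04 h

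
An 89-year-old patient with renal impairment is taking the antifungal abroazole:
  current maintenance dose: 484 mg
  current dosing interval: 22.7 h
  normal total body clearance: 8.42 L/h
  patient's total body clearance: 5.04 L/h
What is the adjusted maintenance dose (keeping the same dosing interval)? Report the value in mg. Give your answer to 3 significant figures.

To keep the same average steady-state level, dosing rate must scale with clearance.
CL ratio = 5.04 / 8.42 = 0.5986
New dose (same interval) = 484 × 0.5986 = 289.7 mg

290 mg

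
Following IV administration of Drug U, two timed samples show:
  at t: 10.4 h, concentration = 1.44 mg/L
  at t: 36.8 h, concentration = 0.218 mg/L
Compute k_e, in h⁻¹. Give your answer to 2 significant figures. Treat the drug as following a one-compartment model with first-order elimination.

0.072 h⁻¹

k = ln(C₁/C₂) / (t₂ − t₁) = ln(1.44/0.218) / (36.8 − 10.4)
  = 1.888 / 26.40 = 0.07152 h⁻¹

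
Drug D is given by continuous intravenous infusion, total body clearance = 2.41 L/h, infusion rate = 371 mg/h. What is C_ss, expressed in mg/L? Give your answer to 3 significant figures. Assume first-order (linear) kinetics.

154 mg/L

At steady state Css = R₀ / CL = 371 / 2.410 = 153.9 mg/L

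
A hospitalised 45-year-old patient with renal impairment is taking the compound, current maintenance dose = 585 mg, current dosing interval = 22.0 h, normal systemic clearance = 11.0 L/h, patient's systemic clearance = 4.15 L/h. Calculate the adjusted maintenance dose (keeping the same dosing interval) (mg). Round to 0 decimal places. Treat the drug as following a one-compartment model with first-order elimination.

221 mg

To keep the same average steady-state level, dosing rate must scale with clearance.
CL ratio = 4.15 / 11.0 = 0.3773
New dose (same interval) = 585 × 0.3773 = 220.7 mg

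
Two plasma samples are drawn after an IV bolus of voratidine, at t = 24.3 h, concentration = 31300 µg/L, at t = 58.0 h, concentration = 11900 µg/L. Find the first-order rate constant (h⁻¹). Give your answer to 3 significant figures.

k = ln(C₁/C₂) / (t₂ − t₁) = ln(31300/11900) / (58.0 − 24.3)
  = 0.9671 / 33.70 = 0.02870 h⁻¹

0.0287 h⁻¹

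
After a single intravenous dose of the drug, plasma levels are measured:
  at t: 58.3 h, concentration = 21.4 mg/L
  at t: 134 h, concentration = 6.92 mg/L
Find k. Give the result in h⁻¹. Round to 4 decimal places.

0.0149 h⁻¹

k = ln(C₁/C₂) / (t₂ − t₁) = ln(21.4/6.92) / (134 − 58.3)
  = 1.129 / 75.70 = 0.01491 h⁻¹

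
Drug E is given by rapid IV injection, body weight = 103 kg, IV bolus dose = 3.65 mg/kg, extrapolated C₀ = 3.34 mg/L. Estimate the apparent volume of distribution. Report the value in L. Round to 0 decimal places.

113 L

Dose = 3.65 × 103 = 376.0 mg
Vd = Dose / C₀ = 376.0 / 3.34 = 112.6 L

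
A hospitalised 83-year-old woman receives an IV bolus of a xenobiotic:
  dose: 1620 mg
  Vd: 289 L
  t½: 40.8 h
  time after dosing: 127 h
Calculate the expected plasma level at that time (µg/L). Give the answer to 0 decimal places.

C₀ = Dose / Vd = 1620 / 289 = 5.606 mg/L
k = ln2 / t½ = 0.693147 / 40.8 = 0.01699 h⁻¹
C = C₀ · e^(−k·t) = 5.606 × e^(−0.01699 × 127)
  = 5.606 × 0.1156 = 0.6481 mg/L
Convert: 0.6481 mg/L × 1000 = 648.1 µg/L

648 µg/L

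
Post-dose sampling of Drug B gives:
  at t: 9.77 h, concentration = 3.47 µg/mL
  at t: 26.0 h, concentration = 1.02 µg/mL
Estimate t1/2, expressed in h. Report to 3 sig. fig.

9.19 h

k = ln(C₁/C₂) / (t₂ − t₁) = ln(3.47/1.02) / (26.0 − 9.77)
  = 1.224 / 16.23 = 0.07542 h⁻¹
t½ = ln2 / k = 0.693147 / 0.07542 = 9.190 h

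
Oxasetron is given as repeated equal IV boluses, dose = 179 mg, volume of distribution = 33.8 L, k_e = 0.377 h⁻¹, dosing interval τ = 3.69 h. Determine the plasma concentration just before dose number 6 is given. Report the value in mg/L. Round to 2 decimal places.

1.75 mg/L

C₀ per dose = Dose / Vd = 179 / 33.8 = 5.296 mg/L
Fraction remaining after one interval: r = e^(−kτ) = e^(−0.3770 × 3.69) = 0.2488
Before dose 6, 5 doses have been given (aged 1τ, 2τ, 3τ, 4τ, 5τ).
C_trough = C₀ × (r + r² + … + r^5) = C₀ × r(1−r^5)/(1−r)
        = 5.296 × 0.2488 × (1 − 0.0009533) / (1 − 0.2488) = 1.752 mg/L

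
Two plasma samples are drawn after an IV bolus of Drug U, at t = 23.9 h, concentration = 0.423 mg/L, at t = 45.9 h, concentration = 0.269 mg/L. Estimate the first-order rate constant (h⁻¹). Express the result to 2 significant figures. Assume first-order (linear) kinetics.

0.021 h⁻¹

k = ln(C₁/C₂) / (t₂ − t₁) = ln(0.423/0.269) / (45.9 − 23.9)
  = 0.4527 / 22.00 = 0.02058 h⁻¹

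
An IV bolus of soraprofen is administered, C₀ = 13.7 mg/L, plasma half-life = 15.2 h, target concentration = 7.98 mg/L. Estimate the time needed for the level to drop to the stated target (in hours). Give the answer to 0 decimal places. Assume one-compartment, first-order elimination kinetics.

12 h

k = ln2 / t½ = 0.693147 / 15.2 = 0.04560 h⁻¹
t = ln(C₀ / C) / k = ln(13.70 / 7.98) / 0.04560
  = ln(1.717) / 0.04560 = 0.5406 / 0.04560 = 11.86 h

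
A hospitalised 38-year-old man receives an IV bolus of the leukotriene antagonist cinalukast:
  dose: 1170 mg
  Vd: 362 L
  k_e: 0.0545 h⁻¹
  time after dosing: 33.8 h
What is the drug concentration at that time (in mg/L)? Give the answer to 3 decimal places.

C₀ = Dose / Vd = 1170 / 362 = 3.232 mg/L
C = C₀ · e^(−k·t) = 3.232 × e^(−0.05450 × 33.8)
  = 3.232 × 0.1585 = 0.5123 mg/L

0.512 mg/L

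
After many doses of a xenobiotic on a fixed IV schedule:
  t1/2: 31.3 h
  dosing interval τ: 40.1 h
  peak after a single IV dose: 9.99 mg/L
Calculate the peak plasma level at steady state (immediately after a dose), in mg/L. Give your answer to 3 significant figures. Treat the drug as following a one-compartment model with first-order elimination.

k = ln2 / t½ = 0.693147 / 31.3 = 0.02215 h⁻¹
e^(−kτ) = e^(−0.02215 × 40.1) = 0.4114
Accumulation ratio R = 1 / (1 − e^(−kτ)) = 1 / (1 − 0.4114) = 1.699
Steady-state peak = C₀ × R = 9.99 × 1.699 = 16.97 mg/L

17.0 mg/L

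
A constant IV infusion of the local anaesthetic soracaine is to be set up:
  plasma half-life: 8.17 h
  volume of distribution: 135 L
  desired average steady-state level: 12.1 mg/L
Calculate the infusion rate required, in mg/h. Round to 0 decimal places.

139 mg/h

k = ln2 / t½ = 0.693147 / 8.17 = 0.08484 h⁻¹
CL = k × Vd = 0.08484 × 135 = 11.45 L/h
At steady state, infusion rate R₀ = Css × CL = 12.1 × 11.45 = 138.5 mg/h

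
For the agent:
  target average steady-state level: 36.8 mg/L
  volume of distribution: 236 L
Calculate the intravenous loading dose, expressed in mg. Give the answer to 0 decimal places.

8685 mg

LD = Css × Vd = 36.8 × 236 = 8685 mg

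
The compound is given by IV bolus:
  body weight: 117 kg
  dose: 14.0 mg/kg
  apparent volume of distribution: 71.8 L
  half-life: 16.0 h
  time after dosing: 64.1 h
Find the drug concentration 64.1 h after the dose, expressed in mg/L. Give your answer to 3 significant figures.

Total dose = 14.0 × 117 = 1638 mg
C₀ = Dose / Vd = 1638 / 71.8 = 22.81 mg/L
k = ln2 / t½ = 0.693147 / 16.0 = 0.04332 h⁻¹
C = C₀ · e^(−k·t) = 22.81 × e^(−0.04332 × 64.1)
  = 22.81 × 0.06224 = 1.420 mg/L

1.42 mg/L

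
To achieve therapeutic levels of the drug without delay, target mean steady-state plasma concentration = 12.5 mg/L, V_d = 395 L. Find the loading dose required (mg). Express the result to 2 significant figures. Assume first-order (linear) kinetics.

4900 mg

LD = Css × Vd = 12.5 × 395 = 4938 mg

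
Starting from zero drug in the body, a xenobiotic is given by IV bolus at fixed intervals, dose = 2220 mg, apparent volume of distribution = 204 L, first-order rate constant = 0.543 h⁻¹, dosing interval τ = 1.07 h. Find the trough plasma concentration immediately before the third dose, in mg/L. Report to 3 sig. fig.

C₀ per dose = Dose / Vd = 2220 / 204 = 10.88 mg/L
Fraction remaining after one interval: r = e^(−kτ) = e^(−0.5430 × 1.07) = 0.5593
Before dose 3, 2 doses have been given (aged 1τ, 2τ).
C_trough = C₀ × (r + r²) = 10.88 × (0.5593 + 0.3128) = 9.488 mg/L

9.49 mg/L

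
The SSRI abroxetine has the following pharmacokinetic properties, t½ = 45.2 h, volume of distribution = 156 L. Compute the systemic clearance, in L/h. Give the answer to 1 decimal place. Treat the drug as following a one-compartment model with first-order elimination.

k = ln2 / t½ = 0.693147 / 45.2 = 0.01534 h⁻¹
CL = k × Vd = 0.01534 × 156 = 2.393 L/h

2.4 L/h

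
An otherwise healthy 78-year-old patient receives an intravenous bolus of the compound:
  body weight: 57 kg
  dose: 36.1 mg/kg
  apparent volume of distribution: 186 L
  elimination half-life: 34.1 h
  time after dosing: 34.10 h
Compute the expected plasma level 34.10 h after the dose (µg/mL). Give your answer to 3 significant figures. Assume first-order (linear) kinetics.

Total dose = 36.1 × 57 = 2058 mg
C₀ = Dose / Vd = 2058 / 186 = 11.06 mg/L
k = ln2 / t½ = 0.693147 / 34.1 = 0.02033 h⁻¹
t / t½ = 34.10 / 34.1 = 1 half-lives
C = C₀ × (1/2)^1 = 11.06 × 0.5000 = 5.530 mg/L
(5.530 mg/L = 5.530 µg/mL)

5.53 µg/mL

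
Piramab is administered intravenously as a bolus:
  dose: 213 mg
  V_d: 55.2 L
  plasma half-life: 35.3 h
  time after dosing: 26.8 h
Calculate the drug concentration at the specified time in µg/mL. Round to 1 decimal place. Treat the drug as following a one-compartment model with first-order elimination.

2.3 µg/mL

C₀ = Dose / Vd = 213.0 / 55.2 = 3.859 mg/L
k = ln2 / t½ = 0.693147 / 35.3 = 0.01964 h⁻¹
C = C₀ · e^(−k·t) = 3.859 × e^(−0.01964 × 26.8)
  = 3.859 × 0.5908 = 2.280 mg/L
(2.280 mg/L = 2.280 µg/mL)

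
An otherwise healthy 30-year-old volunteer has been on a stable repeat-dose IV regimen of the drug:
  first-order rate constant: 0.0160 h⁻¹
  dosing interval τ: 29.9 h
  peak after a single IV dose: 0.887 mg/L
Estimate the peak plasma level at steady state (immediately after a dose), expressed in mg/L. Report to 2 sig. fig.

2.3 mg/L

e^(−kτ) = e^(−0.01600 × 29.9) = 0.6198
Accumulation ratio R = 1 / (1 − e^(−kτ)) = 1 / (1 − 0.6198) = 2.630
Steady-state peak = C₀ × R = 0.887 × 2.630 = 2.333 mg/L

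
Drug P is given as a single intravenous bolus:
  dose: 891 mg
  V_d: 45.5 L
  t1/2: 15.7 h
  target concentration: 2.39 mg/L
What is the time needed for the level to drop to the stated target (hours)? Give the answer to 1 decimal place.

C₀ = Dose / Vd = 891.0 / 45.5 = 19.58 mg/L
k = ln2 / t½ = 0.693147 / 15.7 = 0.04415 h⁻¹
t = ln(C₀ / C) / k = ln(19.58 / 2.39) / 0.04415
  = ln(8.192) / 0.04415 = 2.103 / 0.04415 = 47.63 h

47.6 h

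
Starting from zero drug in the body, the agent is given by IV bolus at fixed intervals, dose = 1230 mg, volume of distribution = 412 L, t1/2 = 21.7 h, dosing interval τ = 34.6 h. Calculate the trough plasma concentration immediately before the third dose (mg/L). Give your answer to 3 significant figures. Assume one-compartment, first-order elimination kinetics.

C₀ per dose = Dose / Vd = 1230 / 412 = 2.985 mg/L
k = ln2 / t½ = 0.693147 / 21.7 = 0.03194 h⁻¹
Fraction remaining after one interval: r = e^(−kτ) = e^(−0.03194 × 34.6) = 0.3312
Before dose 3, 2 doses have been given (aged 1τ, 2τ).
C_trough = C₀ × (r + r²) = 2.985 × (0.3312 + 0.1097) = 1.316 mg/L

1.32 mg/L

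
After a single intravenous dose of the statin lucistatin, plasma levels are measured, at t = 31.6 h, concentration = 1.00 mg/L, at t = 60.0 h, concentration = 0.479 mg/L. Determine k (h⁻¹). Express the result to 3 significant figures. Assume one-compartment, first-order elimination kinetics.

k = ln(C₁/C₂) / (t₂ − t₁) = ln(1.00/0.479) / (60.0 − 31.6)
  = 0.7361 / 28.40 = 0.02592 h⁻¹

0.0259 h⁻¹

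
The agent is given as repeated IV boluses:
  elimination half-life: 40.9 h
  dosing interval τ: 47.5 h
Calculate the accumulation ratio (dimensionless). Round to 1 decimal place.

1.8

k = ln2 / t½ = 0.693147 / 40.9 = 0.01695 h⁻¹
e^(−kτ) = e^(−0.01695 × 47.5) = 0.4470
Accumulation ratio R = 1 / (1 − e^(−kτ)) = 1 / (1 − 0.4470) = 1.808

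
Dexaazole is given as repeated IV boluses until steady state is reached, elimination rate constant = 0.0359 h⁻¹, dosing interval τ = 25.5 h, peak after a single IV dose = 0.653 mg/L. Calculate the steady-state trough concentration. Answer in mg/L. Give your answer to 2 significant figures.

e^(−kτ) = e^(−0.03590 × 25.5) = 0.4003
Accumulation ratio R = 1 / (1 − e^(−kτ)) = 1 / (1 − 0.4003) = 1.668
Steady-state trough = C₀ × R × e^(−kτ) = 0.653 × 1.668 × 0.4003 = 0.4360 mg/L

0.44 mg/L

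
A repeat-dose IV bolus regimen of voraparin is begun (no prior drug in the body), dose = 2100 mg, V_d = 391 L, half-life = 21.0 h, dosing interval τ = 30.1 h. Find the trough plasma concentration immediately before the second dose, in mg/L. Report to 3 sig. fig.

1.99 mg/L

C₀ per dose = Dose / Vd = 2100 / 391 = 5.371 mg/L
k = ln2 / t½ = 0.693147 / 21.0 = 0.03301 h⁻¹
Fraction remaining after one interval: r = e^(−kτ) = e^(−0.03301 × 30.1) = 0.3702
Before dose 2, 1 dose has been given (aged 1τ).
C_trough = C₀ × r = 5.371 × 0.3702 = 1.988 mg/L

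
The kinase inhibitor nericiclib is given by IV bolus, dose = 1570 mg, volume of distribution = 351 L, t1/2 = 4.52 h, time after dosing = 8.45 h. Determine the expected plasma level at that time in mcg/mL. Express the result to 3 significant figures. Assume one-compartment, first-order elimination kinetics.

1.22 mcg/mL

C₀ = Dose / Vd = 1570 / 351 = 4.473 mg/L
k = ln2 / t½ = 0.693147 / 4.52 = 0.1534 h⁻¹
C = C₀ · e^(−k·t) = 4.473 × e^(−0.1534 × 8.45)
  = 4.473 × 0.2736 = 1.224 mg/L
(1.224 mg/L = 1.224 mcg/mL)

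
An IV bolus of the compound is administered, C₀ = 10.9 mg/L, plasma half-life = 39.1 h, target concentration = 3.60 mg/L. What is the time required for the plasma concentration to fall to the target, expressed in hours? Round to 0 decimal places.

k = ln2 / t½ = 0.693147 / 39.1 = 0.01773 h⁻¹
t = ln(C₀ / C) / k = ln(10.90 / 3.60) / 0.01773
  = ln(3.028) / 0.01773 = 1.108 / 0.01773 = 62.49 h

62 h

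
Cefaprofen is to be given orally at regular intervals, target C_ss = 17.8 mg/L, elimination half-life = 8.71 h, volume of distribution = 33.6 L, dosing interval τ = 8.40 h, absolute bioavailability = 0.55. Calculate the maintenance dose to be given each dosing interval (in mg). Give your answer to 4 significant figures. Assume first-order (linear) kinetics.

k = ln2 / t½ = 0.693147 / 8.71 = 0.07958 h⁻¹
CL = k × Vd = 0.07958 × 33.6 = 2.674 L/h
At steady state, F × (Dose/τ) = Css × CL.
Dose = Css × CL × τ / F = 17.8 × 2.674 × 8.40 / 0.55 = 726.9 mg

726.9 mg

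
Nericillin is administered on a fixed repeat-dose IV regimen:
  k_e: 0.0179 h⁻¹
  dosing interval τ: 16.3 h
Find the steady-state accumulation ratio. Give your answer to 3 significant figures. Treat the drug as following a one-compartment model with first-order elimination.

3.95

e^(−kτ) = e^(−0.01790 × 16.3) = 0.7469
Accumulation ratio R = 1 / (1 − e^(−kτ)) = 1 / (1 − 0.7469) = 3.951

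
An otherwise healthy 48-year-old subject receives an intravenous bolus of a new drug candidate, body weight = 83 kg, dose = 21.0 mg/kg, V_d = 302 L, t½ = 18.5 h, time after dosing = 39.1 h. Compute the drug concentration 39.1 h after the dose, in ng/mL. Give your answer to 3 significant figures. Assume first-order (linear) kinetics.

1330 ng/mL

Total dose = 21.0 × 83 = 1743 mg
C₀ = Dose / Vd = 1743 / 302 = 5.772 mg/L
k = ln2 / t½ = 0.693147 / 18.5 = 0.03747 h⁻¹
C = C₀ · e^(−k·t) = 5.772 × e^(−0.03747 × 39.1)
  = 5.772 × 0.2311 = 1.334 mg/L
Convert: 1.334 mg/L × 1000 = 1334 ng/mL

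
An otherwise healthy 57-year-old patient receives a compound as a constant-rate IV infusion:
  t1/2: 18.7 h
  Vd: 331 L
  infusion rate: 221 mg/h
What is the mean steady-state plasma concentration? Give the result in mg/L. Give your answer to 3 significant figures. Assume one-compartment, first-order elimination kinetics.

k = ln2 / t½ = 0.693147 / 18.7 = 0.03707 h⁻¹
CL = k × Vd = 0.03707 × 331 = 12.27 L/h
At steady state Css = R₀ / CL = 221 / 12.27 = 18.01 mg/L

18.0 mg/L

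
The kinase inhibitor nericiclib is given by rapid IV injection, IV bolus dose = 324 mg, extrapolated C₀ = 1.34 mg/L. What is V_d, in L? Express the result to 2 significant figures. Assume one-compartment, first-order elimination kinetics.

240 L

Vd = Dose / C₀ = 324.0 / 1.34 = 241.8 L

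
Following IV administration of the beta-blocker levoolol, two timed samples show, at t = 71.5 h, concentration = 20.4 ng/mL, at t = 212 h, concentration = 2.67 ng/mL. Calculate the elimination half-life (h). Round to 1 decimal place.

47.9 h

k = ln(C₁/C₂) / (t₂ − t₁) = ln(20.4/2.67) / (212 − 71.5)
  = 2.033 / 140.5 = 0.01447 h⁻¹
t½ = ln2 / k = 0.693147 / 0.01447 = 47.90 h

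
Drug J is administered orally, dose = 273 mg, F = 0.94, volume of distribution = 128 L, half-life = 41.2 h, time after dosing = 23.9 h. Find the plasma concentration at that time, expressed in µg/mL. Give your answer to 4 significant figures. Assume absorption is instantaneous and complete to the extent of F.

Amount reaching circulation = F × Dose = 0.94 × 273.0 = 256.6 mg
C₀ = F·Dose / Vd = 256.6 / 128 = 2.005 mg/L
k = ln2 / t½ = 0.693147 / 41.2 = 0.01682 h⁻¹
C = C₀ · e^(−k·t) = 2.005 × e^(−0.01682 × 23.9)
  = 2.005 × 0.6690 = 1.341 mg/L
(1.341 mg/L = 1.341 µg/mL)

1.341 µg/mL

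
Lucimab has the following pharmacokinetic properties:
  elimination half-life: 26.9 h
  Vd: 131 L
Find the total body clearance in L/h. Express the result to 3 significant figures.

k = ln2 / t½ = 0.693147 / 26.9 = 0.02577 h⁻¹
CL = k × Vd = 0.02577 × 131 = 3.376 L/h

3.38 L/h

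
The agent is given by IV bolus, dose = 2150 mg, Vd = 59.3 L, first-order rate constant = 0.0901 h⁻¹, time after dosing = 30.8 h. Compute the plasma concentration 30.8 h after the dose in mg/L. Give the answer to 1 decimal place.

2.3 mg/L

C₀ = Dose / Vd = 2150 / 59.3 = 36.26 mg/L
C = C₀ · e^(−k·t) = 36.26 × e^(−0.09010 × 30.8)
  = 36.26 × 0.06234 = 2.260 mg/L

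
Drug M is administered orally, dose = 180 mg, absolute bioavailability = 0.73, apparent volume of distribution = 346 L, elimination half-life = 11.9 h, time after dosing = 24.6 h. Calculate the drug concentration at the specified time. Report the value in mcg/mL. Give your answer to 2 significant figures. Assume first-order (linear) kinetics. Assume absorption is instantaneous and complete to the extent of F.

Amount reaching circulation = F × Dose = 0.73 × 180.0 = 131.4 mg
C₀ = F·Dose / Vd = 131.4 / 346 = 0.3798 mg/L
k = ln2 / t½ = 0.693147 / 11.9 = 0.05825 h⁻¹
C = C₀ · e^(−k·t) = 0.3798 × e^(−0.05825 × 24.6)
  = 0.3798 × 0.2386 = 0.09062 mg/L
(0.09062 mg/L = 0.09062 mcg/mL)

0.091 mcg/mL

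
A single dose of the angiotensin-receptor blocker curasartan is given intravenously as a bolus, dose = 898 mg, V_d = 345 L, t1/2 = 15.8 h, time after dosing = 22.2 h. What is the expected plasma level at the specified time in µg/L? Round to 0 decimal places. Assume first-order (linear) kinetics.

983 µg/L

C₀ = Dose / Vd = 898.0 / 345 = 2.603 mg/L
k = ln2 / t½ = 0.693147 / 15.8 = 0.04387 h⁻¹
C = C₀ · e^(−k·t) = 2.603 × e^(−0.04387 × 22.2)
  = 2.603 × 0.3776 = 0.9829 mg/L
Convert: 0.9829 mg/L × 1000 = 982.9 µg/L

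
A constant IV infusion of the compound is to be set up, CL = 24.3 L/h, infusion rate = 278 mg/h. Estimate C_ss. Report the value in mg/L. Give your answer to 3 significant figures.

11.4 mg/L

At steady state Css = R₀ / CL = 278 / 24.30 = 11.44 mg/L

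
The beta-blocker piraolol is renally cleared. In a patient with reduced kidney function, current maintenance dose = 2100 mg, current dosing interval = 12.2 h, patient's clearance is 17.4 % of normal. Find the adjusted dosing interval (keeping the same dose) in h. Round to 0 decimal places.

To keep the same average steady-state level, dosing rate must scale with clearance.
CL ratio = 17.4 / 100 = 0.1740
New interval (same dose) = 12.2 / 0.1740 = 70.11 h

70 h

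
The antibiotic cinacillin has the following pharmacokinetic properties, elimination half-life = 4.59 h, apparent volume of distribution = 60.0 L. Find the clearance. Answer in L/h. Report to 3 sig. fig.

9.06 L/h

k = ln2 / t½ = 0.693147 / 4.59 = 0.1510 h⁻¹
CL = k × Vd = 0.1510 × 60.0 = 9.060 L/h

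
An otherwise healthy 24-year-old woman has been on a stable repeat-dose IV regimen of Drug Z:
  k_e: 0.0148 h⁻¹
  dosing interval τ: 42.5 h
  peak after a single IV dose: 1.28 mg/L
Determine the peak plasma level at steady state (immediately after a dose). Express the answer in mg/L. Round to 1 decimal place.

e^(−kτ) = e^(−0.01480 × 42.5) = 0.5331
Accumulation ratio R = 1 / (1 − e^(−kτ)) = 1 / (1 − 0.5331) = 2.142
Steady-state peak = C₀ × R = 1.28 × 2.142 = 2.742 mg/L

2.7 mg/L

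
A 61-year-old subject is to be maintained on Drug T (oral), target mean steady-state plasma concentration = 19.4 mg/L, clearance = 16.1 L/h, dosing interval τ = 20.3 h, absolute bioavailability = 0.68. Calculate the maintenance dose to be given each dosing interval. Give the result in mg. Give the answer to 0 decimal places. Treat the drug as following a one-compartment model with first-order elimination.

9324 mg

At steady state, F × (Dose/τ) = Css × CL.
Dose = Css × CL × τ / F = 19.4 × 16.10 × 20.3 / 0.68 = 9324 mg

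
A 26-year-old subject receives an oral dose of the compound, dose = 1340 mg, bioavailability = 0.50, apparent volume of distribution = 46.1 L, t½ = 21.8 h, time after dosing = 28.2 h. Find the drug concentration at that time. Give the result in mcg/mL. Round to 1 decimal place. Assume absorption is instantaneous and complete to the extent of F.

Amount reaching circulation = F × Dose = 0.50 × 1340 = 670.0 mg
C₀ = F·Dose / Vd = 670.0 / 46.1 = 14.53 mg/L
k = ln2 / t½ = 0.693147 / 21.8 = 0.03180 h⁻¹
C = C₀ · e^(−k·t) = 14.53 × e^(−0.03180 × 28.2)
  = 14.53 × 0.4079 = 5.927 mg/L
(5.927 mg/L = 5.927 mcg/mL)

5.9 mcg/mL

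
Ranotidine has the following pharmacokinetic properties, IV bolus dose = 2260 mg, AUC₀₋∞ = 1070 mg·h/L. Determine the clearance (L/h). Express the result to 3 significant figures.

2.11 L/h

CL = Dose / AUC = 2260 / 1070 = 2.112 L/h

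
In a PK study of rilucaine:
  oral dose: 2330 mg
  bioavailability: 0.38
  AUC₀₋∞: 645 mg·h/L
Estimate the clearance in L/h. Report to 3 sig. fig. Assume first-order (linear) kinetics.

CL = F·Dose / AUC = 0.38 × 2330 / 645 = 1.373 L/h

1.37 L/h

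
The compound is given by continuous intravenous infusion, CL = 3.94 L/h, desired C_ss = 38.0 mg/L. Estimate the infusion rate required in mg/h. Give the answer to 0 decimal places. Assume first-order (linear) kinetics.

At steady state, infusion rate R₀ = Css × CL = 38.0 × 3.940 = 149.7 mg/h

150 mg/h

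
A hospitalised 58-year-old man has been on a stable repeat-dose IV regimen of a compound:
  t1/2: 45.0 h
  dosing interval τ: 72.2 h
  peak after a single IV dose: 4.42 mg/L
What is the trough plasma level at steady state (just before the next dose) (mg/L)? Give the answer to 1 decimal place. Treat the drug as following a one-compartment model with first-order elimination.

k = ln2 / t½ = 0.693147 / 45.0 = 0.01540 h⁻¹
e^(−kτ) = e^(−0.01540 × 72.2) = 0.3289
Accumulation ratio R = 1 / (1 − e^(−kτ)) = 1 / (1 − 0.3289) = 1.490
Steady-state trough = C₀ × R × e^(−kτ) = 4.42 × 1.490 × 0.3289 = 2.166 mg/L

2.2 mg/L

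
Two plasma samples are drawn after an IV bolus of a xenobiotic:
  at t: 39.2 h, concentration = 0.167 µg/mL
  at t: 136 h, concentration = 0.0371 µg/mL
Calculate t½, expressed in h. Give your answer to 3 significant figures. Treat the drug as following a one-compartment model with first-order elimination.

44.6 h

k = ln(C₁/C₂) / (t₂ − t₁) = ln(0.167/0.0371) / (136 − 39.2)
  = 1.504 / 96.80 = 0.01554 h⁻¹
t½ = ln2 / k = 0.693147 / 0.01554 = 44.60 h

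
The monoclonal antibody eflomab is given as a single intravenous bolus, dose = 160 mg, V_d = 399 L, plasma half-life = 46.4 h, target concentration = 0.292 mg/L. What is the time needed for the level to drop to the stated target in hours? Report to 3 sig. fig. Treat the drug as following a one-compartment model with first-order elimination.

21.2 h

C₀ = Dose / Vd = 160.0 / 399 = 0.4010 mg/L
k = ln2 / t½ = 0.693147 / 46.4 = 0.01494 h⁻¹
t = ln(C₀ / C) / k = ln(0.4010 / 0.292) / 0.01494
  = ln(1.373) / 0.01494 = 0.3170 / 0.01494 = 21.22 h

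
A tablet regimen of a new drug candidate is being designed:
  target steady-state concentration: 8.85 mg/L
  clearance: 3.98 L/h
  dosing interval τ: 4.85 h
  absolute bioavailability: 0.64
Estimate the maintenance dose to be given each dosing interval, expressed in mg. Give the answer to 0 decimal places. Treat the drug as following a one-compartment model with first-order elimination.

At steady state, F × (Dose/τ) = Css × CL.
Dose = Css × CL × τ / F = 8.85 × 3.980 × 4.85 / 0.64 = 266.9 mg

267 mg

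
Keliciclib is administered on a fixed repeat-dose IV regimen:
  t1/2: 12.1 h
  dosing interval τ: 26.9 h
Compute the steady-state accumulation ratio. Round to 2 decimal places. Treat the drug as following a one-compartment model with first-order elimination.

k = ln2 / t½ = 0.693147 / 12.1 = 0.05728 h⁻¹
e^(−kτ) = e^(−0.05728 × 26.9) = 0.2142
Accumulation ratio R = 1 / (1 − e^(−kτ)) = 1 / (1 − 0.2142) = 1.273

1.27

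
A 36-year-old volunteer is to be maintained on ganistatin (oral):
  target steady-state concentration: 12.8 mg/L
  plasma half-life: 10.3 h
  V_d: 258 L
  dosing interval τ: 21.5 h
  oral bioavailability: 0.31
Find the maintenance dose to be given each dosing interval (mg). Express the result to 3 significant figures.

15400 mg

k = ln2 / t½ = 0.693147 / 10.3 = 0.06730 h⁻¹
CL = k × Vd = 0.06730 × 258 = 17.36 L/h
At steady state, F × (Dose/τ) = Css × CL.
Dose = Css × CL × τ / F = 12.8 × 17.36 × 21.5 / 0.31 = 15410 mg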